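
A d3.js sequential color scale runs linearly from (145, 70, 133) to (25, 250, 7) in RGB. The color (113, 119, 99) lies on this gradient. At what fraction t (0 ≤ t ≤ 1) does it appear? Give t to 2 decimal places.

Invert the lerp on the G channel (largest span, 180): t = (119 − 70) / (250 − 70) = 49/180 = 0.27222.
Check on R: (113 − 145)/(25 − 145) = 0.2667 ✓

0.27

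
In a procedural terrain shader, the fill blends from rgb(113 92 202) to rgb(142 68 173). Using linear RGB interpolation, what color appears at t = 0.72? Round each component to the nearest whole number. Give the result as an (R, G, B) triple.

R = 113 + 0.72 × (142 − 113) = 113 + 0.72 × 29 = 133.88 → 134
G = 92 + 0.72 × (68 − 92) = 92 + 0.72 × -24 = 74.72 → 75
B = 202 + 0.72 × (173 − 202) = 202 + 0.72 × -29 = 181.12 → 181

(134, 75, 181)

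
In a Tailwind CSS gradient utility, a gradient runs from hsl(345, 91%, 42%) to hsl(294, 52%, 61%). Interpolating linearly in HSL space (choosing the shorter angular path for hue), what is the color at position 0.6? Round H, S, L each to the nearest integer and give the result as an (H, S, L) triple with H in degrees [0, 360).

(314, 68, 53)

Hue arc: Δh = 294 − 345 = -51° (|Δh| ≤ 180, already the shorter path).
H = 345 + 0.6 × (-51) = 314.4 → 314°
S = 91 + 0.6 × (52 − 91) = 67.6 → 68%
L = 42 + 0.6 × (61 − 42) = 53.4 → 53%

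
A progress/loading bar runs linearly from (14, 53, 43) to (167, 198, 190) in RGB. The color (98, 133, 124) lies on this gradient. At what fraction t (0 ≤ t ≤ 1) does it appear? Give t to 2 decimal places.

Invert the lerp on the R channel (largest span, 153): t = (98 − 14) / (167 − 14) = 84/153 = 0.54902.
Check on G: (133 − 53)/(198 − 53) = 0.5517 ✓

0.55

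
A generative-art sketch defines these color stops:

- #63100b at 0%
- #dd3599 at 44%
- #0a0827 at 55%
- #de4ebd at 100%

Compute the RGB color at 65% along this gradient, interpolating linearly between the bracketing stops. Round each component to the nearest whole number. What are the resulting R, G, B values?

(57, 24, 72)

65% lies between the 55% and 100% stops, so the local fraction is t = (65 − 55)/(100 − 55) = 10/45 ≈ 0.2222.
#0a0827 → (10, 8, 39); #de4ebd → (222, 78, 189).
R = 10 + 0.2222 × (222 − 10) = 57.106 → 57
G = 8 + 0.2222 × (78 − 8) = 23.554 → 24
B = 39 + 0.2222 × (189 − 39) = 72.33 → 72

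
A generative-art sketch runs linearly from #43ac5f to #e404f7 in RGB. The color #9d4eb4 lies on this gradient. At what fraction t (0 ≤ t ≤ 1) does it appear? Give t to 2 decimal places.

Invert the lerp on the G channel (largest span, 168): t = (78 − 172) / (4 − 172) = -94/-168 = 0.55952.
Check on R: (157 − 67)/(228 − 67) = 0.559 ✓

0.56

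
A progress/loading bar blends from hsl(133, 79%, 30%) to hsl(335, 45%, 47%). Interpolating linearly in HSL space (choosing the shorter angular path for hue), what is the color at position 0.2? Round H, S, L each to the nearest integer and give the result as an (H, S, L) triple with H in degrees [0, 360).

(101, 72, 33)

Hue: 335 − 133 = 202°, but |202| > 180 so the shorter arc goes the other way: Δh = 202 − 360 = -158°.
H = 133 + 0.2 × (-158) = 101.4 → 101°
S = 79 + 0.2 × (45 − 79) = 72.2 → 72%
L = 30 + 0.2 × (47 − 30) = 33.4 → 33%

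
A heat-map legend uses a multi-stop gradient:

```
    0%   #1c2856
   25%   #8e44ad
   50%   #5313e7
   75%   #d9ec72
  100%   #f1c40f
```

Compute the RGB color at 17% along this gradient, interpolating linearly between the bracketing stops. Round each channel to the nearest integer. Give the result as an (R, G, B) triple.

17% lies between the 0% and 25% stops, so the local fraction is t = (17 − 0)/(25 − 0) = 17/25 ≈ 0.68.
#1c2856 → (28, 40, 86); #8e44ad → (142, 68, 173).
R = 28 + 0.68 × (142 − 28) = 105.52 → 106
G = 40 + 0.68 × (68 − 40) = 59.04 → 59
B = 86 + 0.68 × (173 − 86) = 145.16 → 145

(106, 59, 145)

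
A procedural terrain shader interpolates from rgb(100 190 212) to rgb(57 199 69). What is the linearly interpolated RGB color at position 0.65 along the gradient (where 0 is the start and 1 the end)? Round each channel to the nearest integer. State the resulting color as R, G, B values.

(72, 196, 119)

R = 100 + 0.65 × (57 − 100) = 100 + 0.65 × -43 = 72.05 → 72
G = 190 + 0.65 × (199 − 190) = 190 + 0.65 × 9 = 195.85 → 196
B = 212 + 0.65 × (69 − 212) = 212 + 0.65 × -143 = 119.05 → 119
So the blended color is (72, 196, 119), about #48c477.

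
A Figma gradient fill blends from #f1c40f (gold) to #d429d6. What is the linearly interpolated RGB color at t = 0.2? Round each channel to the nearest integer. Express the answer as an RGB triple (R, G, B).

(235, 165, 55)

#f1c40f → (241, 196, 15); #d429d6 → (212, 41, 214).
R = 241 + 0.2 × (212 − 241) = 241 + 0.2 × -29 = 235.2 → 235
G = 196 + 0.2 × (41 − 196) = 196 + 0.2 × -155 = 165 → 165
B = 15 + 0.2 × (214 − 15) = 15 + 0.2 × 199 = 54.8 → 55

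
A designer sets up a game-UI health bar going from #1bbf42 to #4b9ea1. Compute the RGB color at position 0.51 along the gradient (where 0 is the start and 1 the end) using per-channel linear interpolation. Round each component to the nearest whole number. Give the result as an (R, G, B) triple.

(51, 174, 114)

#1bbf42 → (27, 191, 66); #4b9ea1 → (75, 158, 161).
R = 27 + 0.51 × (75 − 27) = 27 + 0.51 × 48 = 51.48 → 51
G = 191 + 0.51 × (158 − 191) = 191 + 0.51 × -33 = 174.17 → 174
B = 66 + 0.51 × (161 − 66) = 66 + 0.51 × 95 = 114.45 → 114
So the blended color is (51, 174, 114), about #33ae72.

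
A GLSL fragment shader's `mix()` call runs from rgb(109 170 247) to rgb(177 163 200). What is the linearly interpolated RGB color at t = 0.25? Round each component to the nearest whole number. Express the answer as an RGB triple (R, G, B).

R = 109 + 0.25 × (177 − 109) = 109 + 0.25 × 68 = 126 → 126
G = 170 + 0.25 × (163 − 170) = 170 + 0.25 × -7 = 168.25 → 168
B = 247 + 0.25 × (200 − 247) = 247 + 0.25 × -47 = 235.25 → 235
So the blended color is (126, 168, 235), about #7ea8eb.

(126, 168, 235)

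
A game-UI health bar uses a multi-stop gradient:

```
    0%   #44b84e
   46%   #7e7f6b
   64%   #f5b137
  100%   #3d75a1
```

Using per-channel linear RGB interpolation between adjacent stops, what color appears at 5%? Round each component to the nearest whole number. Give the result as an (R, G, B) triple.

5% lies between the 0% and 46% stops, so the local fraction is t = (5 − 0)/(46 − 0) = 5/46 ≈ 0.1087.
#44b84e → (68, 184, 78); #7e7f6b → (126, 127, 107).
R = 68 + 0.1087 × (126 − 68) = 74.305 → 74
G = 184 + 0.1087 × (127 − 184) = 177.804 → 178
B = 78 + 0.1087 × (107 − 78) = 81.152 → 81

(74, 178, 81)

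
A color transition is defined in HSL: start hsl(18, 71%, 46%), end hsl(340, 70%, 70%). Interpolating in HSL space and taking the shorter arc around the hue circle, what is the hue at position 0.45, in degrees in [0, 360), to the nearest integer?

1

Hue: 340 − 18 = 322°, but |322| > 180 so the shorter arc goes the other way: Δh = 322 − 360 = -38°.
H = 18 + 0.45 × (-38) = 0.9 → 1°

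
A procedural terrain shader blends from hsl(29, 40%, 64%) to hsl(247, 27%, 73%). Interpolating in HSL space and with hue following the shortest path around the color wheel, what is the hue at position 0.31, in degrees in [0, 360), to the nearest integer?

345

Hue: 247 − 29 = 218°, but |218| > 180 so the shorter arc goes the other way: Δh = 218 − 360 = -142°.
H = 29 + 0.31 × (-142) = -15.02 → -15 → -15 mod 360 = 345°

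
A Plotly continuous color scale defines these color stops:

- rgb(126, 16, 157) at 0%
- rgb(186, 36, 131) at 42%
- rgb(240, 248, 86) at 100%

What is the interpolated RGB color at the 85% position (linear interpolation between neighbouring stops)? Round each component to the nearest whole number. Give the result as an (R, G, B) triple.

85% lies between the 42% and 100% stops, so the local fraction is t = (85 − 42)/(100 − 42) = 43/58 ≈ 0.7414.
R = 186 + 0.7414 × (240 − 186) = 226.036 → 226
G = 36 + 0.7414 × (248 − 36) = 193.177 → 193
B = 131 + 0.7414 × (86 − 131) = 97.637 → 98

(226, 193, 98)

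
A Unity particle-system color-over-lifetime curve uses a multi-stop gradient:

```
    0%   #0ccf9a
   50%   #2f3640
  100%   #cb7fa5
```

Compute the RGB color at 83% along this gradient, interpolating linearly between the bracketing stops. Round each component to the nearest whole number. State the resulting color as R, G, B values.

83% lies between the 50% and 100% stops, so the local fraction is t = (83 − 50)/(100 − 50) = 33/50 ≈ 0.66.
#2f3640 → (47, 54, 64); #cb7fa5 → (203, 127, 165).
R = 47 + 0.66 × (203 − 47) = 149.96 → 150
G = 54 + 0.66 × (127 − 54) = 102.18 → 102
B = 64 + 0.66 × (165 − 64) = 130.66 → 131

(150, 102, 131)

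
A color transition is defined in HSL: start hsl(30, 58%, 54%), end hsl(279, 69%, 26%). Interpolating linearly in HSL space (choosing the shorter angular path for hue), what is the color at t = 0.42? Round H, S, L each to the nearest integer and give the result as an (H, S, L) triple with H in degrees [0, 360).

Hue: 279 − 30 = 249°, but |249| > 180 so the shorter arc goes the other way: Δh = 249 − 360 = -111°.
H = 30 + 0.42 × (-111) = -16.62 → -17 → -17 mod 360 = 343°
S = 58 + 0.42 × (69 − 58) = 62.62 → 63%
L = 54 + 0.42 × (26 − 54) = 42.24 → 42%

(343, 63, 42)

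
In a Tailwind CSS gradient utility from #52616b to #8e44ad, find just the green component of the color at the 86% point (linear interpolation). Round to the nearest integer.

G₁ = 97 (from #52616b), G₂ = 68 (from #8e44ad).
G = 97 + 0.86 × (68 − 97) = 72.06 → 72

72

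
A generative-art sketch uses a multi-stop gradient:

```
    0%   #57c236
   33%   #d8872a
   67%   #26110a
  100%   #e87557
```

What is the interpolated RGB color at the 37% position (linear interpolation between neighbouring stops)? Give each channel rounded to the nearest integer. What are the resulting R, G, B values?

(195, 121, 38)

37% lies between the 33% and 67% stops, so the local fraction is t = (37 − 33)/(67 − 33) = 4/34 ≈ 0.1176.
#d8872a → (216, 135, 42); #26110a → (38, 17, 10).
R = 216 + 0.1176 × (38 − 216) = 195.067 → 195
G = 135 + 0.1176 × (17 − 135) = 121.123 → 121
B = 42 + 0.1176 × (10 − 42) = 38.237 → 38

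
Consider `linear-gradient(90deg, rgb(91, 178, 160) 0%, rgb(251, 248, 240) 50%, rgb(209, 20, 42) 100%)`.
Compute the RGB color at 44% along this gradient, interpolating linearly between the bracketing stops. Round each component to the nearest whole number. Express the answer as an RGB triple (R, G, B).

(232, 240, 230)

44% lies between the 0% and 50% stops, so the local fraction is t = (44 − 0)/(50 − 0) = 44/50 ≈ 0.88.
R = 91 + 0.88 × (251 − 91) = 231.8 → 232
G = 178 + 0.88 × (248 − 178) = 239.6 → 240
B = 160 + 0.88 × (240 − 160) = 230.4 → 230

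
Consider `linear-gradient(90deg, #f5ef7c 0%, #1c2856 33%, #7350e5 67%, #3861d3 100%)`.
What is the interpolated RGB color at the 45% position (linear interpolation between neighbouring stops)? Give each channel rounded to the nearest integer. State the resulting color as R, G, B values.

(59, 54, 136)

45% lies between the 33% and 67% stops, so the local fraction is t = (45 − 33)/(67 − 33) = 12/34 ≈ 0.3529.
#1c2856 → (28, 40, 86); #7350e5 → (115, 80, 229).
R = 28 + 0.3529 × (115 − 28) = 58.702 → 59
G = 40 + 0.3529 × (80 − 40) = 54.116 → 54
B = 86 + 0.3529 × (229 − 86) = 136.465 → 136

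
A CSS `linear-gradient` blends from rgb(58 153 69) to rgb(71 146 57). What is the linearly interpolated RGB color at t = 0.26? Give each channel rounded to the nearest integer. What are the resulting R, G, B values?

(61, 151, 66)

R = 58 + 0.26 × (71 − 58) = 58 + 0.26 × 13 = 61.38 → 61
G = 153 + 0.26 × (146 − 153) = 153 + 0.26 × -7 = 151.18 → 151
B = 69 + 0.26 × (57 − 69) = 69 + 0.26 × -12 = 65.88 → 66
So the blended color is (61, 151, 66), about #3d9742.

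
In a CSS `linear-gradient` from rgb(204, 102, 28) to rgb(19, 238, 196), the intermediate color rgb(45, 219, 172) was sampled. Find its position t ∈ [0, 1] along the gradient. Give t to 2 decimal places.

Invert the lerp on the R channel (largest span, 185): t = (45 − 204) / (19 − 204) = -159/-185 = 0.85946.
Check on G: (219 − 102)/(238 − 102) = 0.8603 ✓

0.86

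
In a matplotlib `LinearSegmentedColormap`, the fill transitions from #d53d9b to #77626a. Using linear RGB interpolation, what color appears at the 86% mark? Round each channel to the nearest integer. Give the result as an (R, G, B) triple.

(132, 93, 113)

#d53d9b → (213, 61, 155); #77626a → (119, 98, 106).
86% corresponds to t = 0.86.
R = 213 + 0.86 × (119 − 213) = 213 + 0.86 × -94 = 132.16 → 132
G = 61 + 0.86 × (98 − 61) = 61 + 0.86 × 37 = 92.82 → 93
B = 155 + 0.86 × (106 − 155) = 155 + 0.86 × -49 = 112.86 → 113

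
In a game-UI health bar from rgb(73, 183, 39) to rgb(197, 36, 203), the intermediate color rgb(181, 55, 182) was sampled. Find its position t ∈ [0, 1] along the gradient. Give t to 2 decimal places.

0.87

Invert the lerp on the B channel (largest span, 164): t = (182 − 39) / (203 − 39) = 143/164 = 0.87195.
Check on R: (181 − 73)/(197 − 73) = 0.871 ✓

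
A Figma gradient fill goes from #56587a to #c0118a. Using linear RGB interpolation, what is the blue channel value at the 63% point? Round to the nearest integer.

132

B₁ = 122 (from #56587a), B₂ = 138 (from #c0118a).
B = 122 + 0.63 × (138 − 122) = 132.08 → 132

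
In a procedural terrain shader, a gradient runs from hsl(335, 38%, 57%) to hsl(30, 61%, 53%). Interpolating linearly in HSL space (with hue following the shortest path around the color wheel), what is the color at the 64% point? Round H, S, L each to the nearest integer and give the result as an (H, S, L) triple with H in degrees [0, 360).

Hue: 30 − 335 = -305°, but |-305| > 180 so the shorter arc goes the other way: Δh = -305 + 360 = 55°.
H = 335 + 0.64 × (55) = 370.2 → 370 → 370 mod 360 = 10°
S = 38 + 0.64 × (61 − 38) = 52.72 → 53%
L = 57 + 0.64 × (53 − 57) = 54.44 → 54%

(10, 53, 54)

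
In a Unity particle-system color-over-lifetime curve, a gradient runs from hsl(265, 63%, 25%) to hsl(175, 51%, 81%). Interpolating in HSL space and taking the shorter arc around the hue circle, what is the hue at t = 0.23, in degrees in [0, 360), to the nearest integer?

Hue arc: Δh = 175 − 265 = -90° (|Δh| ≤ 180, already the shorter path).
H = 265 + 0.23 × (-90) = 244.3 → 244°

244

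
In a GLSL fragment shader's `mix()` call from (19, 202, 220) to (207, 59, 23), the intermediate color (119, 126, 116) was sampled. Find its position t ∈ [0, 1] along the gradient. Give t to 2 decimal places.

Invert the lerp on the B channel (largest span, 197): t = (116 − 220) / (23 − 220) = -104/-197 = 0.52792.
Check on R: (119 − 19)/(207 − 19) = 0.5319 ✓

0.53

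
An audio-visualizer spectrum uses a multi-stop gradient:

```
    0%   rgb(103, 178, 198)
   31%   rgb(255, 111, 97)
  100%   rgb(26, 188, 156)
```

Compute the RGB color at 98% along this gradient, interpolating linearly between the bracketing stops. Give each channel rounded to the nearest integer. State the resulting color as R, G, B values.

(33, 186, 154)

98% lies between the 31% and 100% stops, so the local fraction is t = (98 − 31)/(100 − 31) = 67/69 ≈ 0.971.
R = 255 + 0.971 × (26 − 255) = 32.641 → 33
G = 111 + 0.971 × (188 − 111) = 185.767 → 186
B = 97 + 0.971 × (156 − 97) = 154.289 → 154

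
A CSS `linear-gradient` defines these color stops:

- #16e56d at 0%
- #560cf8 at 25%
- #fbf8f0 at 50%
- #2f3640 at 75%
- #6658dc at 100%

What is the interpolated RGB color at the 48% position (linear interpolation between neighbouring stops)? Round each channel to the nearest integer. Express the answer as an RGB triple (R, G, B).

48% lies between the 25% and 50% stops, so the local fraction is t = (48 − 25)/(50 − 25) = 23/25 ≈ 0.92.
#560cf8 → (86, 12, 248); #fbf8f0 → (251, 248, 240).
R = 86 + 0.92 × (251 − 86) = 237.8 → 238
G = 12 + 0.92 × (248 − 12) = 229.12 → 229
B = 248 + 0.92 × (240 − 248) = 240.64 → 241

(238, 229, 241)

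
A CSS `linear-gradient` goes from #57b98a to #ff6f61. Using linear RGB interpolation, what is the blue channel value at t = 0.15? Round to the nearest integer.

B₁ = 138 (from #57b98a), B₂ = 97 (from #ff6f61).
B = 138 + 0.15 × (97 − 138) = 131.85 → 132

132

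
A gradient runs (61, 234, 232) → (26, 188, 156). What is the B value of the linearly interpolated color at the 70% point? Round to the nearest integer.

179

B = 232 + 0.7 × (156 − 232) = 178.8 → 179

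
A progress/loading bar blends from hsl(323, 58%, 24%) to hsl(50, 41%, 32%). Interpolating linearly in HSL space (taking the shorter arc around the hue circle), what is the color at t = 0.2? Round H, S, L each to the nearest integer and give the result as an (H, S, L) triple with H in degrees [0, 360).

Hue: 50 − 323 = -273°, but |-273| > 180 so the shorter arc goes the other way: Δh = -273 + 360 = 87°.
H = 323 + 0.2 × (87) = 340.4 → 340°
S = 58 + 0.2 × (41 − 58) = 54.6 → 55%
L = 24 + 0.2 × (32 − 24) = 25.6 → 26%

(340, 55, 26)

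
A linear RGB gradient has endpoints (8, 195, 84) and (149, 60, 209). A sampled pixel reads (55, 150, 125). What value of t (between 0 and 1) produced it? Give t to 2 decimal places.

0.33

Invert the lerp on the R channel (largest span, 141): t = (55 − 8) / (149 − 8) = 47/141 = 0.33333.
Check on G: (150 − 195)/(60 − 195) = 0.3333 ✓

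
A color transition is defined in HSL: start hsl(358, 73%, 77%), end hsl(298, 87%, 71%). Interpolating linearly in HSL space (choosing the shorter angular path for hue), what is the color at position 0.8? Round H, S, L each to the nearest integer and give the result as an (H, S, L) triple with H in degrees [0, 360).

(310, 84, 72)

Hue arc: Δh = 298 − 358 = -60° (|Δh| ≤ 180, already the shorter path).
H = 358 + 0.8 × (-60) = 310 → 310°
S = 73 + 0.8 × (87 − 73) = 84.2 → 84%
L = 77 + 0.8 × (71 − 77) = 72.2 → 72%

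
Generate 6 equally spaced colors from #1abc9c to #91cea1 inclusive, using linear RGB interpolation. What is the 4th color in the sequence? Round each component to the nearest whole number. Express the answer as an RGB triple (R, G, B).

With 6 swatches and endpoints inclusive, swatch 4 sits at t = (4 − 1)/(6 − 1) = 3/5 ≈ 0.6.
#1abc9c → (26, 188, 156); #91cea1 → (145, 206, 161).
R = 26 + 0.6 × (145 − 26) = 97.4 → 97
G = 188 + 0.6 × (206 − 188) = 198.8 → 199
B = 156 + 0.6 × (161 − 156) = 159 → 159

(97, 199, 159)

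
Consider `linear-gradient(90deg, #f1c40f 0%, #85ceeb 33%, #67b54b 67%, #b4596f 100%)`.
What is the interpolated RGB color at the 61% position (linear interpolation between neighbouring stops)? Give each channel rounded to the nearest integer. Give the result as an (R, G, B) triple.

61% lies between the 33% and 67% stops, so the local fraction is t = (61 − 33)/(67 − 33) = 28/34 ≈ 0.8235.
#85ceeb → (133, 206, 235); #67b54b → (103, 181, 75).
R = 133 + 0.8235 × (103 − 133) = 108.295 → 108
G = 206 + 0.8235 × (181 − 206) = 185.412 → 185
B = 235 + 0.8235 × (75 − 235) = 103.24 → 103

(108, 185, 103)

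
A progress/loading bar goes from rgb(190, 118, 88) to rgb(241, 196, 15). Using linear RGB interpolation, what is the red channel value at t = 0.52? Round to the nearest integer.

217

R = 190 + 0.52 × (241 − 190) = 216.52 → 217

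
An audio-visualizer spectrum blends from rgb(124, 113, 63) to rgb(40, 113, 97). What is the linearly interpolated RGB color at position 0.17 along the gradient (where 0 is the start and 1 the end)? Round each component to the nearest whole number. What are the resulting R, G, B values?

R = 124 + 0.17 × (40 − 124) = 124 + 0.17 × -84 = 109.72 → 110
G = 113 + 0.17 × (113 − 113) = 113 + 0.17 × 0 = 113 → 113
B = 63 + 0.17 × (97 − 63) = 63 + 0.17 × 34 = 68.78 → 69
So the blended color is (110, 113, 69), about #6e7145.

(110, 113, 69)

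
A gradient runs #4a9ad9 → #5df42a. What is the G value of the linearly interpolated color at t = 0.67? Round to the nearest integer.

G₁ = 154 (from #4a9ad9), G₂ = 244 (from #5df42a).
G = 154 + 0.67 × (244 − 154) = 214.3 → 214

214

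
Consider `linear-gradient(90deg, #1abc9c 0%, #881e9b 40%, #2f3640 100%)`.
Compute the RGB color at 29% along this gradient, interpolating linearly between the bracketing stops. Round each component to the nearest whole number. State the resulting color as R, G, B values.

(106, 73, 155)

29% lies between the 0% and 40% stops, so the local fraction is t = (29 − 0)/(40 − 0) = 29/40 ≈ 0.725.
#1abc9c → (26, 188, 156); #881e9b → (136, 30, 155).
R = 26 + 0.725 × (136 − 26) = 105.75 → 106
G = 188 + 0.725 × (30 − 188) = 73.45 → 73
B = 156 + 0.725 × (155 − 156) = 155.275 → 155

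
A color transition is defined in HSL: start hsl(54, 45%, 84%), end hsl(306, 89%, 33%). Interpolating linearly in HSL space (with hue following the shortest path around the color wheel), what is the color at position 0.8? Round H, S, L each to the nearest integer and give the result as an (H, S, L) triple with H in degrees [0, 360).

(328, 80, 43)

Hue: 306 − 54 = 252°, but |252| > 180 so the shorter arc goes the other way: Δh = 252 − 360 = -108°.
H = 54 + 0.8 × (-108) = -32.4 → -32 → -32 mod 360 = 328°
S = 45 + 0.8 × (89 − 45) = 80.2 → 80%
L = 84 + 0.8 × (33 − 84) = 43.2 → 43%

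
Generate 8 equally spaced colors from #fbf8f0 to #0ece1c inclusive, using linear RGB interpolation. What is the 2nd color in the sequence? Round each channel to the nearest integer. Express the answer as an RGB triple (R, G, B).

(217, 242, 210)

With 8 swatches and endpoints inclusive, swatch 2 sits at t = (2 − 1)/(8 − 1) = 1/7 ≈ 0.1429.
#fbf8f0 → (251, 248, 240); #0ece1c → (14, 206, 28).
R = 251 + 0.1429 × (14 − 251) = 217.133 → 217
G = 248 + 0.1429 × (206 − 248) = 241.998 → 242
B = 240 + 0.1429 × (28 − 240) = 209.705 → 210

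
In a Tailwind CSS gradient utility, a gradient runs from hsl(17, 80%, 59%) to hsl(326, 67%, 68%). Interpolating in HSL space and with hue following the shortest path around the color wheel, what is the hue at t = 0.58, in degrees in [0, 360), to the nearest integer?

Hue: 326 − 17 = 309°, but |309| > 180 so the shorter arc goes the other way: Δh = 309 − 360 = -51°.
H = 17 + 0.58 × (-51) = -12.58 → -13 → -13 mod 360 = 347°

347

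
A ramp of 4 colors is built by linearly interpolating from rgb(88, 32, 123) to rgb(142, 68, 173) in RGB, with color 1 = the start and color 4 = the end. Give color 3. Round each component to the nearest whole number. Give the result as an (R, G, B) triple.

With 4 swatches and endpoints inclusive, swatch 3 sits at t = (3 − 1)/(4 − 1) = 2/3 ≈ 0.6667.
R = 88 + 0.6667 × (142 − 88) = 124.002 → 124
G = 32 + 0.6667 × (68 − 32) = 56.001 → 56
B = 123 + 0.6667 × (173 − 123) = 156.335 → 156

(124, 56, 156)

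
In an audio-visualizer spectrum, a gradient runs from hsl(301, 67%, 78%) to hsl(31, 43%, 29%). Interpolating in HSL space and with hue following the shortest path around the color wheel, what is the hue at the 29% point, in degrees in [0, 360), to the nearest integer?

Hue: 31 − 301 = -270°, but |-270| > 180 so the shorter arc goes the other way: Δh = -270 + 360 = 90°.
H = 301 + 0.29 × (90) = 327.1 → 327°

327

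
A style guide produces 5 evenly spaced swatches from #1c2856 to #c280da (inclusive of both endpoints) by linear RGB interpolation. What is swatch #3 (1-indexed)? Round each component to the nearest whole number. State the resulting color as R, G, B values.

With 5 swatches and endpoints inclusive, swatch 3 sits at t = (3 − 1)/(5 − 1) = 2/4 ≈ 0.5.
#1c2856 → (28, 40, 86); #c280da → (194, 128, 218).
R = 28 + 0.5 × (194 − 28) = 111 → 111
G = 40 + 0.5 × (128 − 40) = 84 → 84
B = 86 + 0.5 × (218 − 86) = 152 → 152

(111, 84, 152)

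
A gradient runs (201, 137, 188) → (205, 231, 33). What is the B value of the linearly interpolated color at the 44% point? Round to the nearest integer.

B = 188 + 0.44 × (33 − 188) = 119.8 → 120

120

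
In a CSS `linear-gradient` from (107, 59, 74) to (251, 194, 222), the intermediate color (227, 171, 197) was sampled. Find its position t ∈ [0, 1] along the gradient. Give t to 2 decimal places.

0.83

Invert the lerp on the B channel (largest span, 148): t = (197 − 74) / (222 − 74) = 123/148 = 0.83108.
Check on R: (227 − 107)/(251 − 107) = 0.8333 ✓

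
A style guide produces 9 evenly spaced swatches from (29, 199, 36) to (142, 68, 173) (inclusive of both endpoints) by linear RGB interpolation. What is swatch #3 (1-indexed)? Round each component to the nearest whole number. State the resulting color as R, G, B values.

(57, 166, 70)

With 9 swatches and endpoints inclusive, swatch 3 sits at t = (3 − 1)/(9 − 1) = 2/8 ≈ 0.25.
R = 29 + 0.25 × (142 − 29) = 57.25 → 57
G = 199 + 0.25 × (68 − 199) = 166.25 → 166
B = 36 + 0.25 × (173 − 36) = 70.25 → 70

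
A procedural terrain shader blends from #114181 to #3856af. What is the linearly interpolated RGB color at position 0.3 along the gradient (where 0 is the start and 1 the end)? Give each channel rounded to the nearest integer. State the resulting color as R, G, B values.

(29, 71, 143)

#114181 → (17, 65, 129); #3856af → (56, 86, 175).
R = 17 + 0.3 × (56 − 17) = 17 + 0.3 × 39 = 28.7 → 29
G = 65 + 0.3 × (86 − 65) = 65 + 0.3 × 21 = 71.3 → 71
B = 129 + 0.3 × (175 − 129) = 129 + 0.3 × 46 = 142.8 → 143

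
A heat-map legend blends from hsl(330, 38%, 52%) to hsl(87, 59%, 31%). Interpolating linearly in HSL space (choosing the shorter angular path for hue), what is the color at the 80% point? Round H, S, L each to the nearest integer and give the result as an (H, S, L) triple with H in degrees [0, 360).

Hue: 87 − 330 = -243°, but |-243| > 180 so the shorter arc goes the other way: Δh = -243 + 360 = 117°.
H = 330 + 0.8 × (117) = 423.6 → 424 → 424 mod 360 = 64°
S = 38 + 0.8 × (59 − 38) = 54.8 → 55%
L = 52 + 0.8 × (31 − 52) = 35.2 → 35%

(64, 55, 35)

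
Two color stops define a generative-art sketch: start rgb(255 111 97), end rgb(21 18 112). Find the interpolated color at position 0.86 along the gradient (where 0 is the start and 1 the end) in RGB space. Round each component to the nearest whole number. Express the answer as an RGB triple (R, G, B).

R = 255 + 0.86 × (21 − 255) = 255 + 0.86 × -234 = 53.76 → 54
G = 111 + 0.86 × (18 − 111) = 111 + 0.86 × -93 = 31.02 → 31
B = 97 + 0.86 × (112 − 97) = 97 + 0.86 × 15 = 109.9 → 110

(54, 31, 110)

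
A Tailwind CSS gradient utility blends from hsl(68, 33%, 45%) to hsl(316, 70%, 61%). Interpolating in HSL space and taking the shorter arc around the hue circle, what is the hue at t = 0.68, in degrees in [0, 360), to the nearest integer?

Hue: 316 − 68 = 248°, but |248| > 180 so the shorter arc goes the other way: Δh = 248 − 360 = -112°.
H = 68 + 0.68 × (-112) = -8.16 → -8 → -8 mod 360 = 352°

352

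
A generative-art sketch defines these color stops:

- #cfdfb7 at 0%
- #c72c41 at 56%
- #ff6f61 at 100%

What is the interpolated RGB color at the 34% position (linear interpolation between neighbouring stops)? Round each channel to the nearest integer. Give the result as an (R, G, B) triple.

34% lies between the 0% and 56% stops, so the local fraction is t = (34 − 0)/(56 − 0) = 34/56 ≈ 0.6071.
#cfdfb7 → (207, 223, 183); #c72c41 → (199, 44, 65).
R = 207 + 0.6071 × (199 − 207) = 202.143 → 202
G = 223 + 0.6071 × (44 − 223) = 114.329 → 114
B = 183 + 0.6071 × (65 − 183) = 111.362 → 111

(202, 114, 111)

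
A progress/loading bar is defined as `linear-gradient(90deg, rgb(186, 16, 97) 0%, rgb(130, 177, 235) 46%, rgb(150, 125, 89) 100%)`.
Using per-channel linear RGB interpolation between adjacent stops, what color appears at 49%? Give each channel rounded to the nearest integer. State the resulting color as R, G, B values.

49% lies between the 46% and 100% stops, so the local fraction is t = (49 − 46)/(100 − 46) = 3/54 ≈ 0.0556.
R = 130 + 0.0556 × (150 − 130) = 131.112 → 131
G = 177 + 0.0556 × (125 − 177) = 174.109 → 174
B = 235 + 0.0556 × (89 − 235) = 226.882 → 227

(131, 174, 227)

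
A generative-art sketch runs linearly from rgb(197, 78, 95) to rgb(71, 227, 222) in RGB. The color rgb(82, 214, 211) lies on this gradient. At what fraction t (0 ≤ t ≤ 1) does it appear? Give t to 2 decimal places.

0.91

Invert the lerp on the G channel (largest span, 149): t = (214 − 78) / (227 − 78) = 136/149 = 0.91275.
Check on R: (82 − 197)/(71 − 197) = 0.9127 ✓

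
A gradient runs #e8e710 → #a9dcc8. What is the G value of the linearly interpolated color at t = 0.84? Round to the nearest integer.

222

G₁ = 231 (from #e8e710), G₂ = 220 (from #a9dcc8).
G = 231 + 0.84 × (220 − 231) = 221.76 → 222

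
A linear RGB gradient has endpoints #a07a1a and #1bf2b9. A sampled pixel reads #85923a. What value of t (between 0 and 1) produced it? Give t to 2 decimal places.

Invert the lerp on the B channel (largest span, 159): t = (58 − 26) / (185 − 26) = 32/159 = 0.20126.
Check on R: (133 − 160)/(27 − 160) = 0.203 ✓

0.20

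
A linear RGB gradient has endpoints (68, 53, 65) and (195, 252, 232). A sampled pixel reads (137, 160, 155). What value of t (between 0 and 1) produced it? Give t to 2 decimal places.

0.54

Invert the lerp on the G channel (largest span, 199): t = (160 − 53) / (252 − 53) = 107/199 = 0.53769.
Check on R: (137 − 68)/(195 − 68) = 0.5433 ✓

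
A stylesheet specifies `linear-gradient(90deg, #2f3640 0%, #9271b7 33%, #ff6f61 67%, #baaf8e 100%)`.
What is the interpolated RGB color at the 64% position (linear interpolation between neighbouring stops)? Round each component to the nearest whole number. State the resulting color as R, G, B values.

(245, 111, 105)

64% lies between the 33% and 67% stops, so the local fraction is t = (64 − 33)/(67 − 33) = 31/34 ≈ 0.9118.
#9271b7 → (146, 113, 183); #ff6f61 → (255, 111, 97).
R = 146 + 0.9118 × (255 − 146) = 245.386 → 245
G = 113 + 0.9118 × (111 − 113) = 111.176 → 111
B = 183 + 0.9118 × (97 − 183) = 104.585 → 105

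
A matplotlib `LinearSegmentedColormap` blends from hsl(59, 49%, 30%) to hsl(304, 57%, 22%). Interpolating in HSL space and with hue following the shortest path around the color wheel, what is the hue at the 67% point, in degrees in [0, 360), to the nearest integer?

342

Hue: 304 − 59 = 245°, but |245| > 180 so the shorter arc goes the other way: Δh = 245 − 360 = -115°.
H = 59 + 0.67 × (-115) = -18.05 → -18 → -18 mod 360 = 342°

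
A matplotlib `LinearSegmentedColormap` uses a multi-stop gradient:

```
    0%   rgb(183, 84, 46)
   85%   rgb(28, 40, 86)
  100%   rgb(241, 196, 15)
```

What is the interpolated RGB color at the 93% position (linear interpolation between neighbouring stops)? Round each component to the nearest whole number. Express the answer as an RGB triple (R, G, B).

(142, 123, 48)

93% lies between the 85% and 100% stops, so the local fraction is t = (93 − 85)/(100 − 85) = 8/15 ≈ 0.5333.
R = 28 + 0.5333 × (241 − 28) = 141.593 → 142
G = 40 + 0.5333 × (196 − 40) = 123.195 → 123
B = 86 + 0.5333 × (15 − 86) = 48.136 → 48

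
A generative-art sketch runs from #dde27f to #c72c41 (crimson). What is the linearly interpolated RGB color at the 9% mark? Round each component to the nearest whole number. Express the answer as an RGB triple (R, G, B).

(219, 210, 121)

#dde27f → (221, 226, 127); #c72c41 → (199, 44, 65).
9% corresponds to t = 0.09.
R = 221 + 0.09 × (199 − 221) = 221 + 0.09 × -22 = 219.02 → 219
G = 226 + 0.09 × (44 − 226) = 226 + 0.09 × -182 = 209.62 → 210
B = 127 + 0.09 × (65 − 127) = 127 + 0.09 × -62 = 121.42 → 121
So the blended color is (219, 210, 121), about #dbd279.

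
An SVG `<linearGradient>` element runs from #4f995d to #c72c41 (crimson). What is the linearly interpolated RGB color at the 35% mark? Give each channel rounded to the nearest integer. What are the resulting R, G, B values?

(121, 115, 83)

#4f995d → (79, 153, 93); #c72c41 → (199, 44, 65).
35% corresponds to t = 0.35.
R = 79 + 0.35 × (199 − 79) = 79 + 0.35 × 120 = 121 → 121
G = 153 + 0.35 × (44 − 153) = 153 + 0.35 × -109 = 114.85 → 115
B = 93 + 0.35 × (65 − 93) = 93 + 0.35 × -28 = 83.2 → 83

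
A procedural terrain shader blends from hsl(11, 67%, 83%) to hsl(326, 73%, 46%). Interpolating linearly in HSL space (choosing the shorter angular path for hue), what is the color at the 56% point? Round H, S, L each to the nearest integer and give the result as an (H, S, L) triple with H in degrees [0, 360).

(346, 70, 62)

Hue: 326 − 11 = 315°, but |315| > 180 so the shorter arc goes the other way: Δh = 315 − 360 = -45°.
H = 11 + 0.56 × (-45) = -14.2 → -14 → -14 mod 360 = 346°
S = 67 + 0.56 × (73 − 67) = 70.36 → 70%
L = 83 + 0.56 × (46 − 83) = 62.28 → 62%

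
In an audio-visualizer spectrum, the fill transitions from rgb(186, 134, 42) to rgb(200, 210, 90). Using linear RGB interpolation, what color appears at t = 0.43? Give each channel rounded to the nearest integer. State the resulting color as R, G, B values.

(192, 167, 63)

R = 186 + 0.43 × (200 − 186) = 186 + 0.43 × 14 = 192.02 → 192
G = 134 + 0.43 × (210 − 134) = 134 + 0.43 × 76 = 166.68 → 167
B = 42 + 0.43 × (90 − 42) = 42 + 0.43 × 48 = 62.64 → 63
So the blended color is (192, 167, 63), about #c0a73f.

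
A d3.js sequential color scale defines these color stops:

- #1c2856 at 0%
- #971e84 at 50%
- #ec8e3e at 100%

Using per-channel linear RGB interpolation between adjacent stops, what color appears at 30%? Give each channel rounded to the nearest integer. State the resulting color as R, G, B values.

(102, 34, 114)

30% lies between the 0% and 50% stops, so the local fraction is t = (30 − 0)/(50 − 0) = 30/50 ≈ 0.6.
#1c2856 → (28, 40, 86); #971e84 → (151, 30, 132).
R = 28 + 0.6 × (151 − 28) = 101.8 → 102
G = 40 + 0.6 × (30 − 40) = 34 → 34
B = 86 + 0.6 × (132 − 86) = 113.6 → 114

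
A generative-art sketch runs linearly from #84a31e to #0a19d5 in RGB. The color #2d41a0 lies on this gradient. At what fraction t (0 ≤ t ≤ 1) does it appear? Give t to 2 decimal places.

Invert the lerp on the B channel (largest span, 183): t = (160 − 30) / (213 − 30) = 130/183 = 0.71038.
Check on R: (45 − 132)/(10 − 132) = 0.7131 ✓

0.71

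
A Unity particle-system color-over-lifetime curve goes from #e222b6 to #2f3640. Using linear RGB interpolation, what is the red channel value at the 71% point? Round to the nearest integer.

99

R₁ = 226 (from #e222b6), R₂ = 47 (from #2f3640).
R = 226 + 0.71 × (47 − 226) = 98.91 → 99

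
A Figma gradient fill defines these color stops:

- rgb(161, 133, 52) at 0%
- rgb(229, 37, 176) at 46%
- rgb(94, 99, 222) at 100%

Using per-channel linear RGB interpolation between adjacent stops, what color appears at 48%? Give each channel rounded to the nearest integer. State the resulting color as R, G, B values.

(224, 39, 178)

48% lies between the 46% and 100% stops, so the local fraction is t = (48 − 46)/(100 − 46) = 2/54 ≈ 0.037.
R = 229 + 0.037 × (94 − 229) = 224.005 → 224
G = 37 + 0.037 × (99 − 37) = 39.294 → 39
B = 176 + 0.037 × (222 − 176) = 177.702 → 178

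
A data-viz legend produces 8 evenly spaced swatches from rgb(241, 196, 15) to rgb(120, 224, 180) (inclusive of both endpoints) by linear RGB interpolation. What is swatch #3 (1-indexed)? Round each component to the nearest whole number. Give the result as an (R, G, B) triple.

With 8 swatches and endpoints inclusive, swatch 3 sits at t = (3 − 1)/(8 − 1) = 2/7 ≈ 0.2857.
R = 241 + 0.2857 × (120 − 241) = 206.43 → 206
G = 196 + 0.2857 × (224 − 196) = 204 → 204
B = 15 + 0.2857 × (180 − 15) = 62.141 → 62

(206, 204, 62)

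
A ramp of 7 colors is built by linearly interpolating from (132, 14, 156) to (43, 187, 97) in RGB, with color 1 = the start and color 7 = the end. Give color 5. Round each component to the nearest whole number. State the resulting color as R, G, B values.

(73, 129, 117)

With 7 swatches and endpoints inclusive, swatch 5 sits at t = (5 − 1)/(7 − 1) = 4/6 ≈ 0.6667.
R = 132 + 0.6667 × (43 − 132) = 72.664 → 73
G = 14 + 0.6667 × (187 − 14) = 129.339 → 129
B = 156 + 0.6667 × (97 − 156) = 116.665 → 117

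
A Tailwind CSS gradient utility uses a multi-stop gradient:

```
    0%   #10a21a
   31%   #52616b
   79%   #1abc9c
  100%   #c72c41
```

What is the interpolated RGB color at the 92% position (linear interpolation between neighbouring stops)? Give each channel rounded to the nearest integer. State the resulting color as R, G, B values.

(133, 99, 100)

92% lies between the 79% and 100% stops, so the local fraction is t = (92 − 79)/(100 − 79) = 13/21 ≈ 0.619.
#1abc9c → (26, 188, 156); #c72c41 → (199, 44, 65).
R = 26 + 0.619 × (199 − 26) = 133.087 → 133
G = 188 + 0.619 × (44 − 188) = 98.864 → 99
B = 156 + 0.619 × (65 − 156) = 99.671 → 100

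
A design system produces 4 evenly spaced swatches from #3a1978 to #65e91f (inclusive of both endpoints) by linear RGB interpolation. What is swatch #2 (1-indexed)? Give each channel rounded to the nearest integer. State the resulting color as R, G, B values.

With 4 swatches and endpoints inclusive, swatch 2 sits at t = (2 − 1)/(4 − 1) = 1/3 ≈ 0.3333.
#3a1978 → (58, 25, 120); #65e91f → (101, 233, 31).
R = 58 + 0.3333 × (101 − 58) = 72.332 → 72
G = 25 + 0.3333 × (233 − 25) = 94.326 → 94
B = 120 + 0.3333 × (31 − 120) = 90.336 → 90

(72, 94, 90)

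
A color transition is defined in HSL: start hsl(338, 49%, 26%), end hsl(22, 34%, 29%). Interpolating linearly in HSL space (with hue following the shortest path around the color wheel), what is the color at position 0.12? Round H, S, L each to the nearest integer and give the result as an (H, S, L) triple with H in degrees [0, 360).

(343, 47, 26)

Hue: 22 − 338 = -316°, but |-316| > 180 so the shorter arc goes the other way: Δh = -316 + 360 = 44°.
H = 338 + 0.12 × (44) = 343.28 → 343°
S = 49 + 0.12 × (34 − 49) = 47.2 → 47%
L = 26 + 0.12 × (29 − 26) = 26.36 → 26%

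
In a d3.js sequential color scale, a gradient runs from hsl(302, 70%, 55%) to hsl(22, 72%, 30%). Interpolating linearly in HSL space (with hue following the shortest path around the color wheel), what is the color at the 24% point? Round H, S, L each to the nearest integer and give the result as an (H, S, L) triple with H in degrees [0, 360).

(321, 70, 49)

Hue: 22 − 302 = -280°, but |-280| > 180 so the shorter arc goes the other way: Δh = -280 + 360 = 80°.
H = 302 + 0.24 × (80) = 321.2 → 321°
S = 70 + 0.24 × (72 − 70) = 70.48 → 70%
L = 55 + 0.24 × (30 − 55) = 49 → 49%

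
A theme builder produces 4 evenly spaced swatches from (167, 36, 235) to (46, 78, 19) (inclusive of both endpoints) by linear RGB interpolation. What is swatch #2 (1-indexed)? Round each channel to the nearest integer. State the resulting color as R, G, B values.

With 4 swatches and endpoints inclusive, swatch 2 sits at t = (2 − 1)/(4 − 1) = 1/3 ≈ 0.3333.
R = 167 + 0.3333 × (46 − 167) = 126.671 → 127
G = 36 + 0.3333 × (78 − 36) = 49.999 → 50
B = 235 + 0.3333 × (19 − 235) = 163.007 → 163

(127, 50, 163)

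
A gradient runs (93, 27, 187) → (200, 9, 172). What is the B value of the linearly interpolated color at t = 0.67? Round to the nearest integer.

177

B = 187 + 0.67 × (172 − 187) = 176.95 → 177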